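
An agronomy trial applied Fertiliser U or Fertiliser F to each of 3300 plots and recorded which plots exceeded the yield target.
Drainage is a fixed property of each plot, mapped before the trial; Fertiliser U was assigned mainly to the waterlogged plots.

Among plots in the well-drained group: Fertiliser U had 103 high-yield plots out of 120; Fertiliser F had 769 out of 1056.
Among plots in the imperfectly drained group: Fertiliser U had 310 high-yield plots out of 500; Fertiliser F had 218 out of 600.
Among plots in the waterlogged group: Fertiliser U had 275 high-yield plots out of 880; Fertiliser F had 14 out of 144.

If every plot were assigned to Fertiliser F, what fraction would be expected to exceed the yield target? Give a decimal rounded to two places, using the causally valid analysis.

0.41

Here field drainage is a common cause — it drives both which fertiliser a case falls under and the outcome. The crude comparison mixes populations; the stratum-specific rates are the causally relevant ones.
Standardising Fertiliser F to the population field drainage mix: 0.356·769/1056 + 0.333·218/600 + 0.310·14/144 = 0.411.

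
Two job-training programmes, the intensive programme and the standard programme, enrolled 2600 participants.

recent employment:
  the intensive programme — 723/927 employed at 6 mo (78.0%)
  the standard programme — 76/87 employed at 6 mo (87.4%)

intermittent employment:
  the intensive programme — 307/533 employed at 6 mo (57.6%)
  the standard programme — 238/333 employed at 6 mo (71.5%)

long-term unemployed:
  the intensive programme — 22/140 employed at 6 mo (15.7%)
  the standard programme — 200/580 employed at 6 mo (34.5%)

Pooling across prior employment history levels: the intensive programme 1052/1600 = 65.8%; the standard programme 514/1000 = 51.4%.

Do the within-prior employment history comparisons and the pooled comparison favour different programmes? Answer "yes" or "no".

Within each prior employment history level (recent employment 78.0% vs 87.4%; intermittent employment 57.6% vs 71.5%; long-term unemployed 15.7% vs 34.5%), the standard programme has the higher rate every time. Pooled: 65.8% vs 51.4% — the intensive programme has the higher rate overall. The two comparisons disagree.

yes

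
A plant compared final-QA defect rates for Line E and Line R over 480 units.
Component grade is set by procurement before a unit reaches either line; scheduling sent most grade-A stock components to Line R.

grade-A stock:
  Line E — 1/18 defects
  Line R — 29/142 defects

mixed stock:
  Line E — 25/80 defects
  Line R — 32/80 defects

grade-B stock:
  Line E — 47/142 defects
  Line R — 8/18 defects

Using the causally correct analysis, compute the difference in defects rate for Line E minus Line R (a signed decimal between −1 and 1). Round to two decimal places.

-0.12

Component grade differs across lines for reasons unrelated to any effect of the line itself, and it separately predicts the outcome — a classic confounder. We must compare within component grade levels.
Adjusting over the population distribution of component grade: 0.333·(0.056−0.204) + 0.333·(0.312−0.400) + 0.333·(0.331−0.444) = -0.117.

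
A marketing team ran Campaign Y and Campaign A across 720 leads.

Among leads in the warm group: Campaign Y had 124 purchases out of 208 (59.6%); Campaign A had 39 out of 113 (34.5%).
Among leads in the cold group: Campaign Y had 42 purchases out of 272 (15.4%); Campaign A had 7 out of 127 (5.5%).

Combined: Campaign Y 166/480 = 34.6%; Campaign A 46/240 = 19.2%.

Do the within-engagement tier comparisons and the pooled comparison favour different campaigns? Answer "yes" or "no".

Within each engagement tier level (warm 59.6% vs 34.5%; cold 15.4% vs 5.5%), Campaign Y has the higher rate every time. Pooled: 34.6% vs 19.2% — Campaign Y has the higher rate overall. They agree.

no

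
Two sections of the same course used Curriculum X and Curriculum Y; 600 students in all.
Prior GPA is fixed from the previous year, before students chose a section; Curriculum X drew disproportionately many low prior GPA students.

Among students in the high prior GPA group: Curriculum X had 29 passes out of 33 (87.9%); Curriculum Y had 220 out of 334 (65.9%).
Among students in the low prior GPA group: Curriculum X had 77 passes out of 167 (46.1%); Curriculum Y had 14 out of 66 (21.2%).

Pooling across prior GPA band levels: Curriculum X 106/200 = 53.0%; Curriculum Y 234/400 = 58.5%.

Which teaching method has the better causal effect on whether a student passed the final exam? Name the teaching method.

Curriculum X

Within every prior GPA band level Curriculum X has the higher rate, yet pooled Curriculum Y does — Simpson's reversal.
Prior GPA band differs across teaching methods for reasons unrelated to any effect of the teaching method itself, and it separately predicts the outcome — a classic confounder. We must compare within prior GPA band levels.
Within each level — high prior GPA: 87.9% vs 65.9%; low prior GPA: 46.1% vs 21.2% — Curriculum X is higher every time.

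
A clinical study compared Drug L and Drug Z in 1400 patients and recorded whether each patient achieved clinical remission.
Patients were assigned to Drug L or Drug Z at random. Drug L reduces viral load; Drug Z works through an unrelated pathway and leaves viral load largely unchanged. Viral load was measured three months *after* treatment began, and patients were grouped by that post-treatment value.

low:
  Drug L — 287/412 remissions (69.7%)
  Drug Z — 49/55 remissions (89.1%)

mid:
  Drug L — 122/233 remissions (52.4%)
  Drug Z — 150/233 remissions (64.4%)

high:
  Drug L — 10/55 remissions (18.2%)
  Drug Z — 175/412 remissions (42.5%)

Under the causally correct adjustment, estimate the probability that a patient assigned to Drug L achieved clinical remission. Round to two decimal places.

The viral load-specific comparison favours Drug Z throughout, but the pooled figures favour Drug L. The question is whether to condition on viral load.
Because the drug influences viral load, viral load is a post-treatment mediator, not a confounder. Stratifying on it would bias the estimate; the causal effect is the crude pooled difference.
So P(outcome | do(Drug L)) is just the pooled rate for Drug L: 419/700 = 0.599.

0.60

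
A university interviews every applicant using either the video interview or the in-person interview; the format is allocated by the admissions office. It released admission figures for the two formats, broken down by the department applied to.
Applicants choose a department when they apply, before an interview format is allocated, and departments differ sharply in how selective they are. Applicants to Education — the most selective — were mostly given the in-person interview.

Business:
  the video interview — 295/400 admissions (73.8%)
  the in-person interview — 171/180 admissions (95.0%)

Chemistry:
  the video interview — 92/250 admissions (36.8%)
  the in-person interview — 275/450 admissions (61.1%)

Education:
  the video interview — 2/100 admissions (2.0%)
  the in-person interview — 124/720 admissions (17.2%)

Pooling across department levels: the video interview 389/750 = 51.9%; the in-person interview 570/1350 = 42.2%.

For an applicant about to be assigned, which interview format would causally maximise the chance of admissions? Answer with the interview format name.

Department satisfies the back-door criterion: it is not a descendant of the interview format, and it blocks the spurious path from interview format to outcome. Adjusting for it (i.e., using the within-department rates) gives the causal effect.
Within each level — Business: 73.8% vs 95.0%; Chemistry: 36.8% vs 61.1%; Education: 2.0% vs 17.2% — the in-person interview is higher every time.

the in-person interview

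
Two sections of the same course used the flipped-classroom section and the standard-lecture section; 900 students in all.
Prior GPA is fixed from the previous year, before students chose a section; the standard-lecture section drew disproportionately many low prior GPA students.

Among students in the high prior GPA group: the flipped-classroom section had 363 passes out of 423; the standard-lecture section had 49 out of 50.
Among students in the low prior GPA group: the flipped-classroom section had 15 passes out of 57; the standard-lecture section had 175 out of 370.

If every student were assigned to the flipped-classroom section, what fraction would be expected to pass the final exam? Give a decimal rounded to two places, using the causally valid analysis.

Within every prior GPA band level the standard-lecture section has the higher rate, yet pooled the flipped-classroom section does — Simpson's reversal.
Here prior GPA band is a common cause — it drives both which teaching method a case falls under and the outcome. The crude comparison mixes populations; the stratum-specific rates are the causally relevant ones.
Standardising the flipped-classroom section to the population prior GPA band mix: 0.526·363/423 + 0.474·15/57 = 0.576.

0.58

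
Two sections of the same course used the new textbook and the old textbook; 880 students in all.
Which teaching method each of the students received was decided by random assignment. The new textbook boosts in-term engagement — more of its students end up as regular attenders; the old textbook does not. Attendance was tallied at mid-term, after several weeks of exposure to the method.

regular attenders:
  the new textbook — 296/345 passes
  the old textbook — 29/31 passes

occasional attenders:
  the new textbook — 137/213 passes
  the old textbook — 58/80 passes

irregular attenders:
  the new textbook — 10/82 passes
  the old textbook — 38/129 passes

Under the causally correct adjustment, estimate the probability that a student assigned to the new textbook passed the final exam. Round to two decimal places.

0.69

Within every mid-term attendance level the old textbook has the higher rate, yet pooled the new textbook does — Simpson's reversal.
Mid-term attendance lies on the pathway teaching method → mid-term attendance → outcome, so adjusting for it blocks the indirect effect. For the total causal effect of teaching method, use the unadjusted pooled rates.
So P(outcome | do(the new textbook)) is just the pooled rate for the new textbook: 443/640 = 0.692.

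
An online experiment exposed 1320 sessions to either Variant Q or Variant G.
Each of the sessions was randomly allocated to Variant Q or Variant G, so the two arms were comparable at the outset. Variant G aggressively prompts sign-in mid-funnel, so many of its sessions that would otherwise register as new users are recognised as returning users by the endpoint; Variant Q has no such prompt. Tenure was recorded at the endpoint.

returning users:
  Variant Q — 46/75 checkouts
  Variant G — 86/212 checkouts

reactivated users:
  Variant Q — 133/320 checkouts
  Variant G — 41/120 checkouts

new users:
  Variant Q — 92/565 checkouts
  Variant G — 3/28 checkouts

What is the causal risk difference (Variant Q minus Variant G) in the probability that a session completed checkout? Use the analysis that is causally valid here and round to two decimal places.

User tenure is downstream of the variant. One should not condition on a consequence of treatment, so the overall rates are the right comparison.
The causal difference is the pooled difference: 0.282 − 0.361 = -0.079.

-0.08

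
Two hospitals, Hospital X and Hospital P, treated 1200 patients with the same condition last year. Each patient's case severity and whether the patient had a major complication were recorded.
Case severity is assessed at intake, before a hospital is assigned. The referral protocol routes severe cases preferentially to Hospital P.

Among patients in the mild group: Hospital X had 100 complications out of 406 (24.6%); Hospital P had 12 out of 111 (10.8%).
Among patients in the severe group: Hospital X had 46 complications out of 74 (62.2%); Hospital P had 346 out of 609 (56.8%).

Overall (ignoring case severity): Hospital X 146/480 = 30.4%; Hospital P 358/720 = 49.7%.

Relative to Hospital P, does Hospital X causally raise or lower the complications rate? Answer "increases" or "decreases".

The imbalance in case severity arose from how patients were allocated, not from anything the hospital did; and case severity independently affects the outcome. The pooled gap is confounded — condition on case severity.
Within each level — mild: 24.6% vs 10.8%; severe: 62.2% vs 56.8% — Hospital P is lower every time.

increases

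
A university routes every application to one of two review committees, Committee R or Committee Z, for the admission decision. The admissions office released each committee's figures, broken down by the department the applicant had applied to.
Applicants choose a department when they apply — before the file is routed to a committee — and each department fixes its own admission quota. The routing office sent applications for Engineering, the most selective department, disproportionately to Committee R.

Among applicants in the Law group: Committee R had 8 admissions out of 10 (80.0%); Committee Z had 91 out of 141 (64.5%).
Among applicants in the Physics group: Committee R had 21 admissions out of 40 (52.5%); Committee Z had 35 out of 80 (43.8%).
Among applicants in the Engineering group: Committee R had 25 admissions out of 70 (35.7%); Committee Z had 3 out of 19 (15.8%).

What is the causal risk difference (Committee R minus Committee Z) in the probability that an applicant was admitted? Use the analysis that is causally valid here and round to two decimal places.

+0.14

Since department is a pre-existing factor (not a product of the review committee) and it affects the outcome on its own, it is a confounder. The stratified rates, not the pooled rate, identify the causal effect.
Adjusting over the population distribution of department: 0.419·(0.800−0.645) + 0.333·(0.525−0.438) + 0.247·(0.357−0.158) = +0.143.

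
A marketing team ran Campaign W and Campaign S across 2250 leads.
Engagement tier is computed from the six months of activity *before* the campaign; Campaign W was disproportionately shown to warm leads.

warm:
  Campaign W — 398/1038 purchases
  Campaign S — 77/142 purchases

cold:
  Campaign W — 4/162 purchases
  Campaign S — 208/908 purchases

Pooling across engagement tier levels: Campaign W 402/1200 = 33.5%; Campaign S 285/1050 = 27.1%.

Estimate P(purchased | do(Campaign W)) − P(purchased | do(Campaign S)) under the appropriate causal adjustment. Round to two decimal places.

Within every engagement tier level Campaign S has the higher rate, yet pooled Campaign W does — Simpson's reversal.
Engagement tier differs across campaigns for reasons unrelated to any effect of the campaign itself, and it separately predicts the outcome — a classic confounder. We must compare within engagement tier levels.
Adjusting over the population distribution of engagement tier: 0.524·(0.383−0.542) + 0.476·(0.025−0.229) = -0.180.

-0.18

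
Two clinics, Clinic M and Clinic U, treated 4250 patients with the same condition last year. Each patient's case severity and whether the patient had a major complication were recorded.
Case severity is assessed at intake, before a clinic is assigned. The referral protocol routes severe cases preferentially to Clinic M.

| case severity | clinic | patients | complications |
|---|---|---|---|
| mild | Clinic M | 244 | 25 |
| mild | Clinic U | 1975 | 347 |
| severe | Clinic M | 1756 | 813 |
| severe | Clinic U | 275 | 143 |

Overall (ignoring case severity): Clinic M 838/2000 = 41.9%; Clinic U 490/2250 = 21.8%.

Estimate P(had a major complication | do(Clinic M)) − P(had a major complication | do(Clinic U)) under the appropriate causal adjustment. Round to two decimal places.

Within every case severity level Clinic M has the lower rate, yet pooled Clinic U does — Simpson's reversal.
Nothing the clinic does changes case severity; the imbalance is an allocation artefact. With case severity also predicting the outcome, the pooled figure is confounded, and the within-stratum comparison is the causal one.
Adjusting over the population distribution of case severity: 0.522·(0.102−0.176) + 0.478·(0.463−0.520) = -0.065.

-0.07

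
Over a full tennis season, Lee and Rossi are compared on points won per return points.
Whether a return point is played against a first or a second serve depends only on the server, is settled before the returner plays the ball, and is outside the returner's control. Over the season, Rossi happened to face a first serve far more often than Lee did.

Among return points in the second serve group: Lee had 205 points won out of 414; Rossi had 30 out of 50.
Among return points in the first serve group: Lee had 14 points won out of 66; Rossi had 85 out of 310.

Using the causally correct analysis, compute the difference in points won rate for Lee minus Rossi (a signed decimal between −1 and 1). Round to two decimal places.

-0.09

Serve type differs across players for reasons unrelated to any effect of the player itself, and it separately predicts the outcome — a classic confounder. We must compare within serve type levels.
Adjusting over the population distribution of serve type: 0.552·(0.495−0.600) + 0.448·(0.212−0.274) = -0.086.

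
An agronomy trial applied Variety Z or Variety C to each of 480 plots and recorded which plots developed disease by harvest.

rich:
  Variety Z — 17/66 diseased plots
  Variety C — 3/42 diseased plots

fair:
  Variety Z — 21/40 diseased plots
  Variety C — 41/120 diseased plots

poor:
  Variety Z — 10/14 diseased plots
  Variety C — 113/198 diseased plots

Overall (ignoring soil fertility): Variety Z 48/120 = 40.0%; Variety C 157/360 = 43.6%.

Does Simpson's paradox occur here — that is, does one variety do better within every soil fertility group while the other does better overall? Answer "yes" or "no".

Within each soil fertility level (rich 25.8% vs 7.1%; fair 52.5% vs 34.2%; poor 71.4% vs 57.1%), Variety C has the lower rate every time. Pooled: 40.0% vs 43.6% — Variety Z has the lower rate overall. The two comparisons disagree.

yes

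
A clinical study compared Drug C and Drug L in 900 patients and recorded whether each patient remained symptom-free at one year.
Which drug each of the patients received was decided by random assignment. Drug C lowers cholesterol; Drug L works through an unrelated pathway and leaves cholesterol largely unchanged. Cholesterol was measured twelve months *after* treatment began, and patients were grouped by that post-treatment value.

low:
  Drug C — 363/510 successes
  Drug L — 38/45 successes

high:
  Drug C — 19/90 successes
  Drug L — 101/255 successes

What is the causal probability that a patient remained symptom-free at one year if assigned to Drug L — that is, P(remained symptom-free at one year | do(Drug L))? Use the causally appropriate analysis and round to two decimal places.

0.46

Drug L is higher inside every cholesterol stratum but Drug C is higher in aggregate. Whether to stratify depends on how cholesterol relates to the drug.
The distribution of cholesterol is itself part of what the drug does — it is an intermediate outcome. Holding it fixed would remove that part of the effect; the total effect is the pooled difference.
So P(outcome | do(Drug L)) is just the pooled rate for Drug L: 139/300 = 0.463.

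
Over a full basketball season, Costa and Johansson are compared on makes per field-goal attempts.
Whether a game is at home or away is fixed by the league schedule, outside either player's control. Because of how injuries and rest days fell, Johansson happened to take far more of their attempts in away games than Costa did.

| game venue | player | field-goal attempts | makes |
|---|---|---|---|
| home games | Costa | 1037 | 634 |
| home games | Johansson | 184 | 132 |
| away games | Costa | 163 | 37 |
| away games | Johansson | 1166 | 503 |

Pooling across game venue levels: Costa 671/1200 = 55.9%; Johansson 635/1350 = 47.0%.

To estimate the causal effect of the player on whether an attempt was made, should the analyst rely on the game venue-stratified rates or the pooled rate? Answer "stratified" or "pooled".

stratified

Johansson is higher inside every game venue stratum but Costa is higher in aggregate. Whether to stratify depends on how game venue relates to the player.
Since game venue is a pre-existing factor (not a product of the player) and it affects the outcome on its own, it is a confounder. The stratified rates, not the pooled rate, identify the causal effect.
Within each level — home games: 61.1% vs 71.7%; away games: 22.7% vs 43.1% — Johansson is higher every time.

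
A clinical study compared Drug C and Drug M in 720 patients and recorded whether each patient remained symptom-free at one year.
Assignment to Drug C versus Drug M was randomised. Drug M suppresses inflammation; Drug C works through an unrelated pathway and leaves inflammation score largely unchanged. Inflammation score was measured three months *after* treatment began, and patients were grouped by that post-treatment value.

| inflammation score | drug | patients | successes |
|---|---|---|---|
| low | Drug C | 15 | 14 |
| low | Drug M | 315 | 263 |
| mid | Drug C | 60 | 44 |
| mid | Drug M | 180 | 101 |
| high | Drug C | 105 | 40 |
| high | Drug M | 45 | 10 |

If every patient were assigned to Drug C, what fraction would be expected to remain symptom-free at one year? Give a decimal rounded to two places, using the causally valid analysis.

The inflammation score-specific comparison favours Drug C throughout, but the pooled figures favour Drug M. The question is whether to condition on inflammation score.
Inflammation score is downstream of the drug. One should not condition on a consequence of treatment, so the overall rates are the right comparison.
So P(outcome | do(Drug C)) is just the pooled rate for Drug C: 98/180 = 0.544.

0.54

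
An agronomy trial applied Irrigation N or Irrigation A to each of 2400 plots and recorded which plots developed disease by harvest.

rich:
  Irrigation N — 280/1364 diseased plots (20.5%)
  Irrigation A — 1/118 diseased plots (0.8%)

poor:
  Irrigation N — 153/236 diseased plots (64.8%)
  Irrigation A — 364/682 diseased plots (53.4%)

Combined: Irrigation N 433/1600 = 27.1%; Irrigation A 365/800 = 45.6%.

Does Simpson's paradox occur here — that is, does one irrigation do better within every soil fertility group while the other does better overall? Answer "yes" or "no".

Within each soil fertility level (rich 20.5% vs 0.8%; poor 64.8% vs 53.4%), Irrigation A has the lower rate every time. Pooled: 27.1% vs 45.6% — Irrigation N has the lower rate overall. The two comparisons disagree.

yes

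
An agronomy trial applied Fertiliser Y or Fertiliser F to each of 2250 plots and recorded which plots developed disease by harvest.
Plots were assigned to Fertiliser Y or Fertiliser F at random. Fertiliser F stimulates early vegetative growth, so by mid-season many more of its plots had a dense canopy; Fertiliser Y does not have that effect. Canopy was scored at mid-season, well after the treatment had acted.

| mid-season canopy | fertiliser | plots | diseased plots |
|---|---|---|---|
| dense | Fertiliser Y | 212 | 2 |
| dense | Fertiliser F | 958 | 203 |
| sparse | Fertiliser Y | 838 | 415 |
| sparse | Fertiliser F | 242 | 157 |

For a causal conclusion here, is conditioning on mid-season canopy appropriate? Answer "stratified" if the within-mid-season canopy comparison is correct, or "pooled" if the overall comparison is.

pooled

The stratified and pooled comparisons disagree (Fertiliser Y wins within each mid-season canopy; Fertiliser F wins overall), so the answer turns on the causal role of mid-season canopy.
Mid-season canopy here is a post-treatment variable shaped by the fertiliser; conditioning on it would introduce bias rather than remove it. The overall comparison is the causal one.
Pooled: Fertiliser Y 39.7% vs Fertiliser F 30.0%; Fertiliser F is lower overall.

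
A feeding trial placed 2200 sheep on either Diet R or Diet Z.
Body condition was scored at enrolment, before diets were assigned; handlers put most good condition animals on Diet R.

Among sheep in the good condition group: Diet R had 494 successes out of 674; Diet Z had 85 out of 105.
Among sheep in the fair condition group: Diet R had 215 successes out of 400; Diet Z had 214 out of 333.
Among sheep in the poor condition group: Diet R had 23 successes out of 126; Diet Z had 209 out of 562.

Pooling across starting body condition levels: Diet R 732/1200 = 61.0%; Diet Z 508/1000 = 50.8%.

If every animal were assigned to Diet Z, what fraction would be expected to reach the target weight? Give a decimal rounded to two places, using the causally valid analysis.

0.62

Diet Z is higher inside every starting body condition stratum but Diet R is higher in aggregate. Whether to stratify depends on how starting body condition relates to the diet.
The imbalance in starting body condition arose from how sheep were allocated, not from anything the diet did; and starting body condition independently affects the outcome. The pooled gap is confounded — condition on starting body condition.
Standardising Diet Z to the population starting body condition mix: 0.354·85/105 + 0.333·214/333 + 0.313·209/562 = 0.617.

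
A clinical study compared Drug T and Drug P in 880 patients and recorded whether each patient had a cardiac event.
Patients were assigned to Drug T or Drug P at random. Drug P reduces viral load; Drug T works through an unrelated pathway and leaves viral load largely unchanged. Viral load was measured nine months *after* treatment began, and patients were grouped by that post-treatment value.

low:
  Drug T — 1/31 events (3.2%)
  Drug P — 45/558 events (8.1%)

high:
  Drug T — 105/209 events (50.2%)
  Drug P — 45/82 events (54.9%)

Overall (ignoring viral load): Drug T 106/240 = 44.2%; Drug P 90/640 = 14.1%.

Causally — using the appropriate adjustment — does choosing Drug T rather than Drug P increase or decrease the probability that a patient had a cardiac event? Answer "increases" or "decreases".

increases

Stratifying would compare drugs among patients the drugs themselves sorted into viral load groups — a form of selection on an intermediate. The unconditioned pooled rates give the total causal effect.
Pooled: Drug T 44.2% vs Drug P 14.1%; Drug P is lower overall.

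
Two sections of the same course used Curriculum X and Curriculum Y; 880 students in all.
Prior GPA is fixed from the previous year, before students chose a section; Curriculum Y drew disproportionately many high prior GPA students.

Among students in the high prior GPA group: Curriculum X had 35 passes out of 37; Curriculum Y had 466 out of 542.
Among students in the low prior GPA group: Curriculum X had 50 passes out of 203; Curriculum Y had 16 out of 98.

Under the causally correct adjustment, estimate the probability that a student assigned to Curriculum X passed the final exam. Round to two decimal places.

0.71

The imbalance in prior GPA band arose from how students were allocated, not from anything the teaching method did; and prior GPA band independently affects the outcome. The pooled gap is confounded — condition on prior GPA band.
Standardising Curriculum X to the population prior GPA band mix: 0.658·35/37 + 0.342·50/203 = 0.707.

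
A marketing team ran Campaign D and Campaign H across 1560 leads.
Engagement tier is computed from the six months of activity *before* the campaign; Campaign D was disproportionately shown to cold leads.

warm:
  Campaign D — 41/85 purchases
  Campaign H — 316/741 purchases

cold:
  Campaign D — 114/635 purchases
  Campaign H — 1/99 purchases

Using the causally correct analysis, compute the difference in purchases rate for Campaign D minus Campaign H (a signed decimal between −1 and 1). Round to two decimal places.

Campaign D is higher inside every engagement tier stratum but Campaign H is higher in aggregate. Whether to stratify depends on how engagement tier relates to the campaign.
Nothing the campaign does changes engagement tier; the imbalance is an allocation artefact. With engagement tier also predicting the outcome, the pooled figure is confounded, and the within-stratum comparison is the causal one.
Adjusting over the population distribution of engagement tier: 0.529·(0.482−0.426) + 0.471·(0.180−0.010) = +0.109.

+0.11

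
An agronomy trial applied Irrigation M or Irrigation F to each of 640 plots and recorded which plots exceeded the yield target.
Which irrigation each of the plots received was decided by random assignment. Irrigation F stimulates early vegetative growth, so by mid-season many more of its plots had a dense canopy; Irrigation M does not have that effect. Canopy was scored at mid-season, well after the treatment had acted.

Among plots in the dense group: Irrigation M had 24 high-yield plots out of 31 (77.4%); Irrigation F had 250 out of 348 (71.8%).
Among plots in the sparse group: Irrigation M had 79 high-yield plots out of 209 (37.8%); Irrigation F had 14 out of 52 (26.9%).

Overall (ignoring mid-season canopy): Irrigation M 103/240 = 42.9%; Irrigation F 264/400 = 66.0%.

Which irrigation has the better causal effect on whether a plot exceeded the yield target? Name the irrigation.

Irrigation F

The stratified and pooled comparisons disagree (Irrigation M wins within each mid-season canopy; Irrigation F wins overall), so the answer turns on the causal role of mid-season canopy.
Because the irrigation influences mid-season canopy, mid-season canopy is a post-treatment mediator, not a confounder. Stratifying on it would bias the estimate; the causal effect is the crude pooled difference.
Pooled: Irrigation M 42.9% vs Irrigation F 66.0%; Irrigation F is higher overall.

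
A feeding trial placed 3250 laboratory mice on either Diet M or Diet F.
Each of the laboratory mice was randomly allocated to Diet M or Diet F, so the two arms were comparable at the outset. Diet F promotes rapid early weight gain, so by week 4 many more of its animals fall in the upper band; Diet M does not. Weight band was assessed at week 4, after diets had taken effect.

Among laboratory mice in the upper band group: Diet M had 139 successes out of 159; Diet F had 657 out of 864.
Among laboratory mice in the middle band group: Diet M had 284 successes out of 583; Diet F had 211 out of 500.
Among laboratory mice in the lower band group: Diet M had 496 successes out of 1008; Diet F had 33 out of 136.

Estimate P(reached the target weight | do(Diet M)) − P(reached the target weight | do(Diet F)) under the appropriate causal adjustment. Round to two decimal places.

Week-4 weight band lies on the pathway diet → week-4 weight band → outcome, so adjusting for it blocks the indirect effect. For the total causal effect of diet, use the unadjusted pooled rates.
The causal difference is the pooled difference: 0.525 − 0.601 = -0.076.

-0.08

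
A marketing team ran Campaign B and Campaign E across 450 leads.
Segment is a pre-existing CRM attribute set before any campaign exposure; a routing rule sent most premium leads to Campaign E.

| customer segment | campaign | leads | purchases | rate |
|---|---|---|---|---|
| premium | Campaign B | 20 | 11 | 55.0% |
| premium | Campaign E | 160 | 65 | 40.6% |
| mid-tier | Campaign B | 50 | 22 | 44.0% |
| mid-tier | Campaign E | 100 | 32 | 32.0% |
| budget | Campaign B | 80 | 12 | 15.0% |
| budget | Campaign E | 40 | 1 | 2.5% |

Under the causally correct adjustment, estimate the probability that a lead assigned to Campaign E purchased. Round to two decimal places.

0.28

The imbalance in customer segment arose from how leads were allocated, not from anything the campaign did; and customer segment independently affects the outcome. The pooled gap is confounded — condition on customer segment.
Standardising Campaign E to the population customer segment mix: 0.400·65/160 + 0.333·32/100 + 0.267·1/40 = 0.276.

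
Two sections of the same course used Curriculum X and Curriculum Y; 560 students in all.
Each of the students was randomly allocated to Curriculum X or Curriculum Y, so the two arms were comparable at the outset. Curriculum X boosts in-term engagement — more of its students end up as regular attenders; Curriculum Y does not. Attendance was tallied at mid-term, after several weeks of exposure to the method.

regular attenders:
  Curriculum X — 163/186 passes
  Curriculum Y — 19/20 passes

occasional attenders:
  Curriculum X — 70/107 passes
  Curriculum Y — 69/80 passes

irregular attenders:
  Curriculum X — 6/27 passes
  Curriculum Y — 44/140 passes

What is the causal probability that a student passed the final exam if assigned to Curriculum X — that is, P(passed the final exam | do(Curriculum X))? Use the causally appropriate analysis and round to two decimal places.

0.75

Within every mid-term attendance level Curriculum Y has the higher rate, yet pooled Curriculum X does — Simpson's reversal.
Stratifying would compare teaching methods among students the teaching methods themselves sorted into mid-term attendance groups — a form of selection on an intermediate. The unconditioned pooled rates give the total causal effect.
So P(outcome | do(Curriculum X)) is just the pooled rate for Curriculum X: 239/320 = 0.747.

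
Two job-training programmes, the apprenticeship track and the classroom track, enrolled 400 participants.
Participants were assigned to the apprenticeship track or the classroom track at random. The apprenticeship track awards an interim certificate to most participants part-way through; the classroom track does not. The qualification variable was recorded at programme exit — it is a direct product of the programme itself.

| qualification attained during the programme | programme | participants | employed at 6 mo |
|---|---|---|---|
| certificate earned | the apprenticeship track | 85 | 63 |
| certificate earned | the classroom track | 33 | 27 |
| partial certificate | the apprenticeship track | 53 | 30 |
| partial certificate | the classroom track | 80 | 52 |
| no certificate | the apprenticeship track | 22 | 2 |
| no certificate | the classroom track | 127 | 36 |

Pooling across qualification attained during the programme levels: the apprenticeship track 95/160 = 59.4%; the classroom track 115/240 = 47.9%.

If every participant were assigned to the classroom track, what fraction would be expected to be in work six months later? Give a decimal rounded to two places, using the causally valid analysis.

0.48

the classroom track is higher inside every qualification attained during the programme stratum but the apprenticeship track is higher in aggregate. Whether to stratify depends on how qualification attained during the programme relates to the programme.
Because the programme influences qualification attained during the programme, qualification attained during the programme is a post-treatment mediator, not a confounder. Stratifying on it would bias the estimate; the causal effect is the crude pooled difference.
So P(outcome | do(the classroom track)) is just the pooled rate for the classroom track: 115/240 = 0.479.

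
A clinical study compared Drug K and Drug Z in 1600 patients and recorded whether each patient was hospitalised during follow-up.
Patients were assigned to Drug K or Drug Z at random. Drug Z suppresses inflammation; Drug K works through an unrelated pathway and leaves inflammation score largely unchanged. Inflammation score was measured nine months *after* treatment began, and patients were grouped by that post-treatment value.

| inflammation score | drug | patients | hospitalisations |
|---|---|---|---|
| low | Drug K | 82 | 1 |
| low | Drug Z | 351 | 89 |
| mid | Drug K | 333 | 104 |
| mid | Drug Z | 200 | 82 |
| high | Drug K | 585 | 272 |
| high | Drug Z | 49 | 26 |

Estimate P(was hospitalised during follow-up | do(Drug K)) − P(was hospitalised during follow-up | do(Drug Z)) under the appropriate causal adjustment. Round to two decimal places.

The distribution of inflammation score is itself part of what the drug does — it is an intermediate outcome. Holding it fixed would remove that part of the effect; the total effect is the pooled difference.
The causal difference is the pooled difference: 0.377 − 0.328 = +0.049.

+0.05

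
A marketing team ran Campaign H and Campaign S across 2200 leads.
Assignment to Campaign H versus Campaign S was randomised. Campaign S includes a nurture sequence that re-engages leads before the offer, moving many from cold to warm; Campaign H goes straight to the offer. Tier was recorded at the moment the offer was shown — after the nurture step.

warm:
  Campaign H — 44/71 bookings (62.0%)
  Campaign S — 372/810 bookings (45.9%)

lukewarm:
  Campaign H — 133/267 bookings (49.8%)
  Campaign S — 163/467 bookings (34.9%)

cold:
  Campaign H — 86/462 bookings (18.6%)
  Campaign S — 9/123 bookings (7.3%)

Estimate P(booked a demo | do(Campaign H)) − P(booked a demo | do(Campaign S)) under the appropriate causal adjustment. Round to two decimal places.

-0.06

Engagement tier lies on the pathway campaign → engagement tier → outcome, so adjusting for it blocks the indirect effect. For the total causal effect of campaign, use the unadjusted pooled rates.
The causal difference is the pooled difference: 0.329 − 0.389 = -0.060.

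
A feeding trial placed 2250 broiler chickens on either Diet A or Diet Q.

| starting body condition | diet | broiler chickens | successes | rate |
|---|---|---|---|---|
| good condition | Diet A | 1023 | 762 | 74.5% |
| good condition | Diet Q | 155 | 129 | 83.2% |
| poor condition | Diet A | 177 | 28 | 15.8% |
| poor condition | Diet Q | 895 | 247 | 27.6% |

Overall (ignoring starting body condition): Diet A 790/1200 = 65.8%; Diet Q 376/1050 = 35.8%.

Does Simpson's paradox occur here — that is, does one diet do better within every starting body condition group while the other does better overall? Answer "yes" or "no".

Within each starting body condition level (good condition 74.5% vs 83.2%; poor condition 15.8% vs 27.6%), Diet Q has the higher rate every time. Pooled: 65.8% vs 35.8% — Diet A has the higher rate overall. The two comparisons disagree.

yes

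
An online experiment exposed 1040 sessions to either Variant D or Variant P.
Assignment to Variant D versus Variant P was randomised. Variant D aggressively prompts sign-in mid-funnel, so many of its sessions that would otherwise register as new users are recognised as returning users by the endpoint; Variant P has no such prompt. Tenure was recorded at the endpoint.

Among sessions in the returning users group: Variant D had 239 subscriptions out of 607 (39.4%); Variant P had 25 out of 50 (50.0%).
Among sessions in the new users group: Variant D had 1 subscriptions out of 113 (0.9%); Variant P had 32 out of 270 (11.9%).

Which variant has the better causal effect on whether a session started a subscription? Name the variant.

The stratified and pooled comparisons disagree (Variant P wins within each user tenure; Variant D wins overall), so the answer turns on the causal role of user tenure.
User tenure is recorded after the variant and is itself shifted by it — it sits on the causal path from variant to outcome. Conditioning on a mediator would strip out part of the effect we want; the pooled comparison gives the total causal effect.
Pooled: Variant D 33.3% vs Variant P 17.8%; Variant D is higher overall.

Variant D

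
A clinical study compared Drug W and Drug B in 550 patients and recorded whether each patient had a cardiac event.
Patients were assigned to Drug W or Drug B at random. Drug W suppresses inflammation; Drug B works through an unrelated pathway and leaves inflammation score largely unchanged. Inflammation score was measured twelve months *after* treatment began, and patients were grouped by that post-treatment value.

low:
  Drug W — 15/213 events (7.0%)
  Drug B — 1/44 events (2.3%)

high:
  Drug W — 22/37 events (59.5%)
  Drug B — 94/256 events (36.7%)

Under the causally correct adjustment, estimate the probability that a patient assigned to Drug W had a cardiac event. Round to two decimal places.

The distribution of inflammation score is itself part of what the drug does — it is an intermediate outcome. Holding it fixed would remove that part of the effect; the total effect is the pooled difference.
So P(outcome | do(Drug W)) is just the pooled rate for Drug W: 37/250 = 0.148.

0.15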